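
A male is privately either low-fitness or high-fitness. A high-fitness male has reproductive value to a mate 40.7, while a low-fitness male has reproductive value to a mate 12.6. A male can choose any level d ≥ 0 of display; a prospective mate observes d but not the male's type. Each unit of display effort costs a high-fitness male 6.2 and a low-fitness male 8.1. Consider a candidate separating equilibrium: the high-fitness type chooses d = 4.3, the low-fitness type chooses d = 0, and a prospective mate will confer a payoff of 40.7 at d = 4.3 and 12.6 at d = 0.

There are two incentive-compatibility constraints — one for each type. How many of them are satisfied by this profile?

Low-fitness type: stay at 0 → 12.6; mimic → 40.7 − 8.1 × 4.3 = 5.87. IC holds (12.6 ≥ 5.87).
High-fitness type: signal → 40.7 − 6.2 × 4.3 = 14.04; deviate to 0 → 12.6. IC holds (14.04 ≥ 12.6).
2 of 2 constraints hold, so this is a separating equilibrium.

2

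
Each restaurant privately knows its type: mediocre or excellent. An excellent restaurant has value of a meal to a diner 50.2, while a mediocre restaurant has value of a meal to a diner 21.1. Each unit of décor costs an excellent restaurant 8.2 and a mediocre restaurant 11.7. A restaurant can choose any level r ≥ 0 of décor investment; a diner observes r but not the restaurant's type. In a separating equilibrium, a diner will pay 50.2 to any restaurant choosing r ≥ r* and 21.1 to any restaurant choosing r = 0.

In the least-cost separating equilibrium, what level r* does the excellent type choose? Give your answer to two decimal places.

A mediocre restaurant choosing r = 0 receives 21.1.
Imitating at r* instead would pay 50.2 at cost 11.7·r*, netting 50.2 − 11.7·r*.
Indifference: 21.1 = 50.2 − 11.7·r*, so r* = (50.2 − 21.1) / 11.7 ≈ 2.49.
At r* the mediocre type's incentive constraint just binds; the excellent type strictly prefers r* since its per-unit cost is lower.

2.49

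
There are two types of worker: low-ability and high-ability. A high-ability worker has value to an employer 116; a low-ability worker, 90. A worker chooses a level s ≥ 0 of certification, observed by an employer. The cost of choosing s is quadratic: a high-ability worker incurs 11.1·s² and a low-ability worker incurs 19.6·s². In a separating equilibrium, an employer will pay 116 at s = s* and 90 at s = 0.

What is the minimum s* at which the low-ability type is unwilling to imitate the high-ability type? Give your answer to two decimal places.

1.15

The low-ability type at s = 0 receives 90; imitating at s* yields 116 − 19.6·s*².
Indifference: 90 = 116 − 19.6·s*², so s*² = (116 − 90) / 19.6 ≈ 1.3265.
s* = √1.3265 ≈ 1.15.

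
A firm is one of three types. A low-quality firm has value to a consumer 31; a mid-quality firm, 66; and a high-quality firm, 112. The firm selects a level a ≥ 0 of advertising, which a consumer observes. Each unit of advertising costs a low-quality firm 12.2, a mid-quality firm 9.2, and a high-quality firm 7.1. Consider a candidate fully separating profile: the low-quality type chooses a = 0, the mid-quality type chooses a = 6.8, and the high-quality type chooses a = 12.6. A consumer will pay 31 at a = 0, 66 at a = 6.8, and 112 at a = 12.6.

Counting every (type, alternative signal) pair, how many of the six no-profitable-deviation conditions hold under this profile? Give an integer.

4

Low-quality (own payoff 31): to a=6.8 gives 66 − 12.2×6.8 = -16.96 → no gain ✓; to a=12.6 gives 112 − 12.2×12.6 = -41.72 → no gain ✓.
Mid-quality (own payoff 66 − 9.2×6.8 = 3.44): to a=0 gives 31 → profitable ✗; to a=12.6 gives 112 − 9.2×12.6 = -3.92 → no gain ✓.
High-quality (own payoff 112 − 7.1×12.6 = 22.54): to a=0 gives 31 → profitable ✗; to a=6.8 gives 66 − 7.1×6.8 = 17.72 → no gain ✓.
4 of the 6 constraints hold; not an equilibrium.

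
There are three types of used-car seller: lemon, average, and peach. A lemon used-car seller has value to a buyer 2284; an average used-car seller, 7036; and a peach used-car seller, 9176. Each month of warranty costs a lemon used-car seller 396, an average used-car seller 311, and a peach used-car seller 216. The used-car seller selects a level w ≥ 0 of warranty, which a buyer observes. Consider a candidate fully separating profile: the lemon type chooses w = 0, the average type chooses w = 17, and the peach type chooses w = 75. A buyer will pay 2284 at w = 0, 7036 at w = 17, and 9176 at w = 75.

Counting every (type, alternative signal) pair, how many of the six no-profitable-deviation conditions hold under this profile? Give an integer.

3

Average (own payoff 7036 − 311×17 = 1749): to w=0 gives 2284 → profitable ✗; to w=75 gives 9176 − 311×75 = -14149 → no gain ✓.
Lemon (own payoff 2284): to w=17 gives 7036 − 396×17 = 304 → no gain ✓; to w=75 gives 9176 − 396×75 = -20524 → no gain ✓.
Peach (own payoff 9176 − 216×75 = -7024): to w=0 gives 2284 → profitable ✗; to w=17 gives 7036 − 216×17 = 3364 → profitable ✗.
3 of the 6 constraints hold; not an equilibrium.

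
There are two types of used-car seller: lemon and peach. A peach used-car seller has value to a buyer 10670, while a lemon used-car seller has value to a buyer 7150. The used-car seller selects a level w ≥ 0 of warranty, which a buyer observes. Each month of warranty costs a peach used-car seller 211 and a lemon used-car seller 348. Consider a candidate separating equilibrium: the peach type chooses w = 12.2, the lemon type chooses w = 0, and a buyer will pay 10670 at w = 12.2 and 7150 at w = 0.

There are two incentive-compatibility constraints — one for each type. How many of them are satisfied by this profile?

2

Peach type: signal → 10670 − 211 × 12.2 = 8095.8; deviate to 0 → 7150. IC holds (8095.8 ≥ 7150).
Lemon type: stay at 0 → 7150; mimic → 10670 − 348 × 12.2 = 6424.4. IC holds (7150 ≥ 6424.4).
2 of 2 constraints hold, so this is a separating equilibrium.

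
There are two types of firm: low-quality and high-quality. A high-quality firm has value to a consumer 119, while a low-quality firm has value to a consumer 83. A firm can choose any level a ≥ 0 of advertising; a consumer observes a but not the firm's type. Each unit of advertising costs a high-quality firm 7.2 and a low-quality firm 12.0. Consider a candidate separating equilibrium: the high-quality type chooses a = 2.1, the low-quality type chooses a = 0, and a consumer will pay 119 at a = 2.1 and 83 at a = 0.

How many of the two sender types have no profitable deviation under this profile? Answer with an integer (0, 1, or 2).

1

High-quality type: signal → 119 − 7.2 × 2.1 = 103.88; deviate to 0 → 83. IC holds (103.88 ≥ 83).
Low-quality type: stay at 0 → 83; mimic → 119 − 12.0 × 2.1 = 93.8. IC fails (83 < 93.8).
1 of 2 constraints hold, so this profile is not an equilibrium.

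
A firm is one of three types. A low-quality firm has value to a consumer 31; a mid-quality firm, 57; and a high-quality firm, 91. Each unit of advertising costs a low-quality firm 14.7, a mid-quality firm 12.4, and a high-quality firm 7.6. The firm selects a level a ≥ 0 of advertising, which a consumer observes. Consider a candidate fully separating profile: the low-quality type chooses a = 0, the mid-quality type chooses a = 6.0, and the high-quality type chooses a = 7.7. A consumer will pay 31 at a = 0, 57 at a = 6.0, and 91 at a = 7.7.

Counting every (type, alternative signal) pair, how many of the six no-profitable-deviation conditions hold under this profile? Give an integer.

Mid-quality (own payoff 57 − 12.4×6.0 = -17.4): to a=0 gives 31 → profitable ✗; to a=7.7 gives 91 − 12.4×7.7 = -4.48 → profitable ✗.
Low-quality (own payoff 31): to a=6.0 gives 57 − 14.7×6.0 = -31.2 → no gain ✓; to a=7.7 gives 91 − 14.7×7.7 = -22.19 → no gain ✓.
High-quality (own payoff 91 − 7.6×7.7 = 32.48): to a=0 gives 31 → no gain ✓; to a=6.0 gives 57 − 7.6×6.0 = 11.4 → no gain ✓.
4 of the 6 constraints hold; not an equilibrium.

4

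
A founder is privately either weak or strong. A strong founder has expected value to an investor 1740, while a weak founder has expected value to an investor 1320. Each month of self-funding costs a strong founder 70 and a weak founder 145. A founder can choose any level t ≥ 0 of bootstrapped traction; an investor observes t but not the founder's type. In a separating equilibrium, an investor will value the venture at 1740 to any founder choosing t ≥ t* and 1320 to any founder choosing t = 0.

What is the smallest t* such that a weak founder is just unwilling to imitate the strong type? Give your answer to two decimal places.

2.90

A weak founder choosing t = 0 receives 1320.
Imitating at t* instead would pay 1740 at cost 145·t*, netting 1740 − 145·t*.
Indifference: 1320 = 1740 − 145·t*, so t* = (1740 − 1320) / 145 ≈ 2.90.
At t* the weak type's incentive constraint just binds; the strong type strictly prefers t* since its per-unit cost is lower.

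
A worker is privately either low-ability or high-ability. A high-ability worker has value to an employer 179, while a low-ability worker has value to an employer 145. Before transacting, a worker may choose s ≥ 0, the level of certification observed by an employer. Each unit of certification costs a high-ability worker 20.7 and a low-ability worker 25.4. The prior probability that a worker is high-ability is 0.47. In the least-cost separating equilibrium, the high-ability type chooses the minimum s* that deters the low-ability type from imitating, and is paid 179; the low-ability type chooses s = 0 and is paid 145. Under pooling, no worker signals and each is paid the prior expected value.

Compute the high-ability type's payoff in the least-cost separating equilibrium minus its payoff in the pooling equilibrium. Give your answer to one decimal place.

Least-cost separating signal: s* solves 145 = 179 − 25.4·s*, so s* = (179 − 145)/25.4 ≈ 1.3386.
High-ability type's separating payoff: 179 − 20.7 × s* = 179 − 20.7 × (179 − 145)/25.4 = 179 − 703.8/25.4 ≈ 151.291.
Pooling payoff: 0.47 × 179 + 0.53 × 145 = 160.98.
Difference: 151.291 − 160.98 = -9.689, i.e. -9.7 to one decimal place.
The high-ability type would prefer the pooling outcome.

-9.7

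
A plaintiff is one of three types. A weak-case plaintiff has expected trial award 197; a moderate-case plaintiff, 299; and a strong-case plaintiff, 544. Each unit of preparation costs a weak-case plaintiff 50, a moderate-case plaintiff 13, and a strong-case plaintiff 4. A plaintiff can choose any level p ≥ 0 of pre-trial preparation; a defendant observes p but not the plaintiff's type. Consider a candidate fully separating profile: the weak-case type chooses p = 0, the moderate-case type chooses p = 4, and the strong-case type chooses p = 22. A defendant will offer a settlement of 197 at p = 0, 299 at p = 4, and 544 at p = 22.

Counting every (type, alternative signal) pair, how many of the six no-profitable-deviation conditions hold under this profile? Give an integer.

5

Moderate-case (own payoff 299 − 13×4 = 247): to p=0 gives 197 → no gain ✓; to p=22 gives 544 − 13×22 = 258 → profitable ✗.
Weak-case (own payoff 197): to p=4 gives 299 − 50×4 = 99 → no gain ✓; to p=22 gives 544 − 50×22 = -556 → no gain ✓.
Strong-case (own payoff 544 − 4×22 = 456): to p=0 gives 197 → no gain ✓; to p=4 gives 299 − 4×4 = 283 → no gain ✓.
5 of the 6 constraints hold; not an equilibrium.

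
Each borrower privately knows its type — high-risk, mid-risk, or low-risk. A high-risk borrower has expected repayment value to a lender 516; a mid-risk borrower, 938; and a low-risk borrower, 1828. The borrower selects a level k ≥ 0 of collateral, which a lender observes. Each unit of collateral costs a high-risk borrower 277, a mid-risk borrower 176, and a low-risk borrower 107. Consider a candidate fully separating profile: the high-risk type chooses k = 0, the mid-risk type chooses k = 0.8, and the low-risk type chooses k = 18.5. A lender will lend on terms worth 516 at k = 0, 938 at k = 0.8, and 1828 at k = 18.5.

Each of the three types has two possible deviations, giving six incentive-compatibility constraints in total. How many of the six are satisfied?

3

Low-risk (own payoff 1828 − 107×18.5 = -151.5): to k=0 gives 516 → profitable ✗; to k=0.8 gives 938 − 107×0.8 = 852.4 → profitable ✗.
High-risk (own payoff 516): to k=0.8 gives 938 − 277×0.8 = 716.4 → profitable ✗; to k=18.5 gives 1828 − 277×18.5 = -3296.5 → no gain ✓.
Mid-risk (own payoff 938 − 176×0.8 = 797.2): to k=0 gives 516 → no gain ✓; to k=18.5 gives 1828 − 176×18.5 = -1428 → no gain ✓.
3 of the 6 constraints hold; not an equilibrium.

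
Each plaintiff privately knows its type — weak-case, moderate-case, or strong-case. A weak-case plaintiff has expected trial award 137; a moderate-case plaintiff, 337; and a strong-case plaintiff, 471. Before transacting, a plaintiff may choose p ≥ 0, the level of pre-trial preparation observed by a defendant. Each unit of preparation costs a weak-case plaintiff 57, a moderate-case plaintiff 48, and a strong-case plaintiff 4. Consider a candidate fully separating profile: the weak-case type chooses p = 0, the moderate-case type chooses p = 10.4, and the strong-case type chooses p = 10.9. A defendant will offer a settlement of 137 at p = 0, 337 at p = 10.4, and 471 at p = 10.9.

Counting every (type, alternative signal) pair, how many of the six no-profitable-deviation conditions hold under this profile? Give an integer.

4

Strong-case (own payoff 471 − 4×10.9 = 427.4): to p=0 gives 137 → no gain ✓; to p=10.4 gives 337 − 4×10.4 = 295.4 → no gain ✓.
Weak-case (own payoff 137): to p=10.4 gives 337 − 57×10.4 = -255.8 → no gain ✓; to p=10.9 gives 471 − 57×10.9 = -150.3 → no gain ✓.
Moderate-case (own payoff 337 − 48×10.4 = -162.2): to p=0 gives 137 → profitable ✗; to p=10.9 gives 471 − 48×10.9 = -52.2 → profitable ✗.
4 of the 6 constraints hold; not an equilibrium.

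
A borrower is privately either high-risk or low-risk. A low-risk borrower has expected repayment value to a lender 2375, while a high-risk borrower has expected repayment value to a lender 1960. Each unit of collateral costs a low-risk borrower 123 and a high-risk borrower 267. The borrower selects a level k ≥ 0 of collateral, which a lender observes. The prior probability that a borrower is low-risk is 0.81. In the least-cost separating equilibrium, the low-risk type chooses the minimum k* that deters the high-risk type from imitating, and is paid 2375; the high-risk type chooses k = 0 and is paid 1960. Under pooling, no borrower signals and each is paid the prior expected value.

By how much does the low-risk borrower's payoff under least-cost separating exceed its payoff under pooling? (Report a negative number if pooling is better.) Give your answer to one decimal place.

-112.3

Least-cost separating signal: k* solves 1960 = 2375 − 267·k*, so k* = (2375 − 1960)/267 ≈ 1.5543.
Low-risk type's separating payoff: 2375 − 123 × k* = 2375 − 123 × (2375 − 1960)/267 = 2375 − 51045/267 ≈ 2183.820.
Pooling payoff: 0.81 × 2375 + 0.19 × 1960 = 2296.15.
Difference: 2183.820 − 2296.15 = -112.33, i.e. -112.3 to one decimal place.
The low-risk type would prefer the pooling outcome.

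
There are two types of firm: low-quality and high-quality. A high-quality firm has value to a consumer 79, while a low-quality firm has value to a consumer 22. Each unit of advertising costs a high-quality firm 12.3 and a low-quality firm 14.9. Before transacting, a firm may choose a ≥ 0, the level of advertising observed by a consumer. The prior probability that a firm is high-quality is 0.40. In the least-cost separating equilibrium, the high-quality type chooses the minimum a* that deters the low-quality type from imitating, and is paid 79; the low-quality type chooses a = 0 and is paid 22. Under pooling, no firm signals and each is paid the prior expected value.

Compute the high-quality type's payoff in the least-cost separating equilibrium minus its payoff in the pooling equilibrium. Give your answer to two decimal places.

Least-cost separating signal: a* solves 22 = 79 − 14.9·a*, so a* = (79 − 22)/14.9 ≈ 3.8255.
High-quality type's separating payoff: 79 − 12.3 × a* = 79 − 12.3 × (79 − 22)/14.9 = 79 − 701.1/14.9 ≈ 31.9463.
Pooling payoff: 0.40 × 79 + 0.60 × 22 = 44.8.
Difference: 31.9463 − 44.8 = -12.8537, i.e. -12.85 to two decimal places.
The high-quality type would prefer the pooling outcome.

-12.85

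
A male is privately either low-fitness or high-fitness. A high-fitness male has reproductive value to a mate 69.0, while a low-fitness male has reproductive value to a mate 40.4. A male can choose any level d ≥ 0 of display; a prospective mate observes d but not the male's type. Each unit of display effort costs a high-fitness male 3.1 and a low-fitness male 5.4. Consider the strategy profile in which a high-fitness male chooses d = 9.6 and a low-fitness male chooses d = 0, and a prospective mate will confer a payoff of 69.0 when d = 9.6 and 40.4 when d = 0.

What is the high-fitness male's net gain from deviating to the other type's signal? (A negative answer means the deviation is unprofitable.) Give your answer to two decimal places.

Playing d = 9.6 the high-fitness male receives 69.0 − 3.1 × 9.6 = 39.24.
Deviating to d = 0 yields 40.4 instead.
Gain from deviating: 40.4 − 39.24 = 1.16.
The gain is positive, so the high-fitness type's incentive-compatibility constraint is violated — this profile is not a separating equilibrium.

1.16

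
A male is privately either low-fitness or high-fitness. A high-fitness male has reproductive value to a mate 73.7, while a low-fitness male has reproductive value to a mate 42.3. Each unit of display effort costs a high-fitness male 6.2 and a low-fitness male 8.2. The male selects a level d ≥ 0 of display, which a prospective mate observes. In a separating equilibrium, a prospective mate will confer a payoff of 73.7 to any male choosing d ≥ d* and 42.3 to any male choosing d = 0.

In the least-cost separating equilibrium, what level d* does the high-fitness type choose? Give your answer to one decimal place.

A low-fitness male choosing d = 0 receives 42.3.
Imitating at d* instead would pay 73.7 at cost 8.2·d*, netting 73.7 − 8.2·d*.
Indifference: 42.3 = 73.7 − 8.2·d*, so d* = (73.7 − 42.3) / 8.2 ≈ 3.8.
At d* the low-fitness type's incentive constraint just binds; the high-fitness type strictly prefers d* since its per-unit cost is lower.

3.8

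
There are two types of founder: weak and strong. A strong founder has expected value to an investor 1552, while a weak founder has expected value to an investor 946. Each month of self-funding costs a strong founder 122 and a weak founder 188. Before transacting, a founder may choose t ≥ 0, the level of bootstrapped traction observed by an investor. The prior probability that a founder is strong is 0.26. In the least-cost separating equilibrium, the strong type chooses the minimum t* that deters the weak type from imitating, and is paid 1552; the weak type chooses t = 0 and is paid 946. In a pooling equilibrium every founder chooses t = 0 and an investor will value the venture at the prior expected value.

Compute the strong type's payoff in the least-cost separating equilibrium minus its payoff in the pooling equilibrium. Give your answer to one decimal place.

55.2

Least-cost separating signal: t* solves 946 = 1552 − 188·t*, so t* = (1552 − 946)/188 ≈ 3.2234.
Strong type's separating payoff: 1552 − 122 × t* = 1552 − 122 × (1552 − 946)/188 = 1552 − 73932/188 ≈ 1158.745.
Pooling payoff: 0.26 × 1552 + 0.74 × 946 = 1103.56.
Difference: 1158.745 − 1103.56 = 55.185, i.e. 55.2 to one decimal place.
The strong type prefers to separate.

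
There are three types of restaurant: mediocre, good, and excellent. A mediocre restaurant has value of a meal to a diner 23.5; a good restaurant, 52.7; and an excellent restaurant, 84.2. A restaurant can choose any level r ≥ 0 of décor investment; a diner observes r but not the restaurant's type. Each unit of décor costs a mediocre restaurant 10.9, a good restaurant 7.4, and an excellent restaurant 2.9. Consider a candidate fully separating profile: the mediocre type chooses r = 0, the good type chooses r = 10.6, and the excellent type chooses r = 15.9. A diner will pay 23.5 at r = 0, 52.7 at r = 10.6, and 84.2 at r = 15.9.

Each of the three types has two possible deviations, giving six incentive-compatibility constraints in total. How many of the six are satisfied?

Mediocre (own payoff 23.5): to r=10.6 gives 52.7 − 10.9×10.6 = -62.84 → no gain ✓; to r=15.9 gives 84.2 − 10.9×15.9 = -89.11 → no gain ✓.
Excellent (own payoff 84.2 − 2.9×15.9 = 38.09): to r=0 gives 23.5 → no gain ✓; to r=10.6 gives 52.7 − 2.9×10.6 = 21.96 → no gain ✓.
Good (own payoff 52.7 − 7.4×10.6 = -25.74): to r=0 gives 23.5 → profitable ✗; to r=15.9 gives 84.2 − 7.4×15.9 = -33.46 → no gain ✓.
5 of the 6 constraints hold; not an equilibrium.

5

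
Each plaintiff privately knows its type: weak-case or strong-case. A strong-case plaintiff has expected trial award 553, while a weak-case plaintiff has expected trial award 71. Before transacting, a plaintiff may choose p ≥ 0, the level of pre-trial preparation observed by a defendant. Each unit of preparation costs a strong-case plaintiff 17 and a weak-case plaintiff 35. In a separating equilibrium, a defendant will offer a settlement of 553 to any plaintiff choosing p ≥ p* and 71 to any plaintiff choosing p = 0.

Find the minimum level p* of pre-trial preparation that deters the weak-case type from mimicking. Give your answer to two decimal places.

A weak-case plaintiff choosing p = 0 receives 71.
Imitating at p* instead would pay 553 at cost 35·p*, netting 553 − 35·p*.
Indifference: 71 = 553 − 35·p*, so p* = (553 − 71) / 35 ≈ 13.77.
At p* the weak-case type's incentive constraint just binds; the strong-case type strictly prefers p* since its per-unit cost is lower.

13.77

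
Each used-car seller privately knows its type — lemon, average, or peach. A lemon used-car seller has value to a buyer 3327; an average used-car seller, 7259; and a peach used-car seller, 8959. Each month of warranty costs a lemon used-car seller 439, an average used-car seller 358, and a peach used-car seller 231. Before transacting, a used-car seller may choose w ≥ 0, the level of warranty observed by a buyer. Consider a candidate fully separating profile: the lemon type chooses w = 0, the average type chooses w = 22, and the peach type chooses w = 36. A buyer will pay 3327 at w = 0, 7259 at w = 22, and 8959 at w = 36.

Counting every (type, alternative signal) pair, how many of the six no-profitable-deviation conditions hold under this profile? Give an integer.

Average (own payoff 7259 − 358×22 = -617): to w=0 gives 3327 → profitable ✗; to w=36 gives 8959 − 358×36 = -3929 → no gain ✓.
Lemon (own payoff 3327): to w=22 gives 7259 − 439×22 = -2399 → no gain ✓; to w=36 gives 8959 − 439×36 = -6845 → no gain ✓.
Peach (own payoff 8959 − 231×36 = 643): to w=0 gives 3327 → profitable ✗; to w=22 gives 7259 − 231×22 = 2177 → profitable ✗.
3 of the 6 constraints hold; not an equilibrium.

3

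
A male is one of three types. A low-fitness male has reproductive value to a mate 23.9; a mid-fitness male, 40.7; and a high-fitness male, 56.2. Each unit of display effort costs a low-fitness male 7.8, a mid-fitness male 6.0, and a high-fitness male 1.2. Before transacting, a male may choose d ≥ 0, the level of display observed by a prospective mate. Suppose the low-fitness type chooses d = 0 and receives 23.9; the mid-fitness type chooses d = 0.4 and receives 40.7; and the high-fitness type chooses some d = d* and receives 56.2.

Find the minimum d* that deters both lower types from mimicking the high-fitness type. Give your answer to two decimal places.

4.14

Mid-fitness type (on-path payoff 40.7 − 6.0×0.4 = 38.3) won't mimic when 38.3 ≥ 56.2 − 6.0·d*, i.e. d* ≥ 2.98.
Low-fitness type (on-path payoff 23.9) won't mimic when 23.9 ≥ 56.2 − 7.8·d*, i.e. d* ≥ 4.14.
Both must hold, so d* = max(4.14, 2.98) = 4.14. The low-fitness type's constraint binds.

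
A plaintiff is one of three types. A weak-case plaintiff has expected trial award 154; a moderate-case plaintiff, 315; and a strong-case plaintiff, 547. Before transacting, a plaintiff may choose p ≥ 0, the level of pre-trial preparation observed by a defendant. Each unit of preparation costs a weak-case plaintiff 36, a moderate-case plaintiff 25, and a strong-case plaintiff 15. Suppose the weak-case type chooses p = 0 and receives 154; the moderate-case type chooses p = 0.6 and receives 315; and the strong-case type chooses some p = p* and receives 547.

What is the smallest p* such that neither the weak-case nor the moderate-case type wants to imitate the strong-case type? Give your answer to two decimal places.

Weak-case type (on-path payoff 154) won't mimic when 154 ≥ 547 − 36·p*, i.e. p* ≥ 10.92.
Moderate-case type (on-path payoff 315 − 25×0.6 = 300) won't mimic when 300 ≥ 547 − 25·p*, i.e. p* ≥ 9.88.
Both must hold, so p* = max(10.92, 9.88) = 10.92. The weak-case type's constraint binds.

10.92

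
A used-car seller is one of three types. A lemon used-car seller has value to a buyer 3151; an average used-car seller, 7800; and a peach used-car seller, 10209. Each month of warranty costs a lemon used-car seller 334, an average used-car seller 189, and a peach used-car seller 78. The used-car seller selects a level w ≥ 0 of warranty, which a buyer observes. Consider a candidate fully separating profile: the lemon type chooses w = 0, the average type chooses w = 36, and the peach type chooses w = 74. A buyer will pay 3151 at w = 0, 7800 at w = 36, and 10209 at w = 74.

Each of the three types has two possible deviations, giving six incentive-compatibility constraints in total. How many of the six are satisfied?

4

Lemon (own payoff 3151): to w=36 gives 7800 − 334×36 = -4224 → no gain ✓; to w=74 gives 10209 − 334×74 = -14507 → no gain ✓.
Average (own payoff 7800 − 189×36 = 996): to w=0 gives 3151 → profitable ✗; to w=74 gives 10209 − 189×74 = -3777 → no gain ✓.
Peach (own payoff 10209 − 78×74 = 4437): to w=0 gives 3151 → no gain ✓; to w=36 gives 7800 − 78×36 = 4992 → profitable ✗.
4 of the 6 constraints hold; not an equilibrium.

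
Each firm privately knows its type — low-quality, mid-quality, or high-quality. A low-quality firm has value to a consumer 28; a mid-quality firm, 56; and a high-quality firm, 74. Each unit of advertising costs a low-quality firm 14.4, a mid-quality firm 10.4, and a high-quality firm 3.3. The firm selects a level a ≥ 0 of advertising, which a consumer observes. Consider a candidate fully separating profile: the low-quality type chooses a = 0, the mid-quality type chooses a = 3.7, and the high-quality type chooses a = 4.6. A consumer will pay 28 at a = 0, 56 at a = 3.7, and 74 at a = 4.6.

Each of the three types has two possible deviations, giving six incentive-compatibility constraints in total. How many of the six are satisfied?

4

Low-quality (own payoff 28): to a=3.7 gives 56 − 14.4×3.7 = 2.72 → no gain ✓; to a=4.6 gives 74 − 14.4×4.6 = 7.76 → no gain ✓.
High-quality (own payoff 74 − 3.3×4.6 = 58.82): to a=0 gives 28 → no gain ✓; to a=3.7 gives 56 − 3.3×3.7 = 43.79 → no gain ✓.
Mid-quality (own payoff 56 − 10.4×3.7 = 17.52): to a=0 gives 28 → profitable ✗; to a=4.6 gives 74 − 10.4×4.6 = 26.16 → profitable ✗.
4 of the 6 constraints hold; not an equilibrium.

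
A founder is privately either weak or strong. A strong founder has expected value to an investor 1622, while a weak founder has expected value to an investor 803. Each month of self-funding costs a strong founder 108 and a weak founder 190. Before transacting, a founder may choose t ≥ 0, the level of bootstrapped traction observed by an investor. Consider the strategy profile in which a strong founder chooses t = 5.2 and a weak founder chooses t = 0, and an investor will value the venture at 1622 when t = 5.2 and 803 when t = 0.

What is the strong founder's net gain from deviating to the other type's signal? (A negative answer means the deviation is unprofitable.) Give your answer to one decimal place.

-257.4

Playing t = 5.2 the strong founder receives 1622 − 108 × 5.2 = 1060.4.
Deviating to t = 0 yields 803 instead.
Gain from deviating: 803 − 1060.4 = -257.4.
The gain is negative, so the strong type's incentive-compatibility constraint is satisfied.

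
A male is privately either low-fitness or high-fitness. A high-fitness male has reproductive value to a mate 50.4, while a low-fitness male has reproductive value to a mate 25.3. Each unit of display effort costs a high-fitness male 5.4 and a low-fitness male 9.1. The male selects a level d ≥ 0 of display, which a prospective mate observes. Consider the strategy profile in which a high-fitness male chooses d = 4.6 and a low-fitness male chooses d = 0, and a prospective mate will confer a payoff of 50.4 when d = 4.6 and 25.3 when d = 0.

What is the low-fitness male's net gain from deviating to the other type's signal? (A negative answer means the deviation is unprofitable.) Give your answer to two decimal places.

Playing d = 0 the low-fitness male receives 25.3.
Deviating to d = 4.6 brings payment 50.4 at cost 9.1 × 4.6 = 41.86, netting 8.54.
Gain from deviating: 8.54 − 25.3 = -16.76.
The gain is negative, so the low-fitness type's incentive-compatibility constraint is satisfied.

-16.76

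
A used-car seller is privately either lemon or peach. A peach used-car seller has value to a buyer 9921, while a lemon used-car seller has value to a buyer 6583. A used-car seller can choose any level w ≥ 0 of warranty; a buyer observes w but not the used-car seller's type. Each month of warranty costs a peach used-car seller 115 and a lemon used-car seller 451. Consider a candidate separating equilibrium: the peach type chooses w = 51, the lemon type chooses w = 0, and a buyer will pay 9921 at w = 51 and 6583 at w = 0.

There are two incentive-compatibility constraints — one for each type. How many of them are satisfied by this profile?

1

Lemon type: stay at 0 → 6583; mimic → 9921 − 451 × 51 = -13080. IC holds (6583 ≥ -13080).
Peach type: signal → 9921 − 115 × 51 = 4056; deviate to 0 → 6583. IC fails (4056 < 6583).
1 of 2 constraints hold, so this profile is not an equilibrium.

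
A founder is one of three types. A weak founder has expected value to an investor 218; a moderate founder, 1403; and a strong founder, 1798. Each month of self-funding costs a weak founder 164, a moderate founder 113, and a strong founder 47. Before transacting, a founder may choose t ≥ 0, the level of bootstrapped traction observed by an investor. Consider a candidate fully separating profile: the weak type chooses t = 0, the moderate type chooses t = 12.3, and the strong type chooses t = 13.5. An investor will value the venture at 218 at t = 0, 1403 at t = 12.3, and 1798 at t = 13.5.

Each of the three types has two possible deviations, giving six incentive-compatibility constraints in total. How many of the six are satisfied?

Moderate (own payoff 1403 − 113×12.3 = 13.1): to t=0 gives 218 → profitable ✗; to t=13.5 gives 1798 − 113×13.5 = 272.5 → profitable ✗.
Weak (own payoff 218): to t=12.3 gives 1403 − 164×12.3 = -614.2 → no gain ✓; to t=13.5 gives 1798 − 164×13.5 = -416 → no gain ✓.
Strong (own payoff 1798 − 47×13.5 = 1163.5): to t=0 gives 218 → no gain ✓; to t=12.3 gives 1403 − 47×12.3 = 824.9 → no gain ✓.
4 of the 6 constraints hold; not an equilibrium.

4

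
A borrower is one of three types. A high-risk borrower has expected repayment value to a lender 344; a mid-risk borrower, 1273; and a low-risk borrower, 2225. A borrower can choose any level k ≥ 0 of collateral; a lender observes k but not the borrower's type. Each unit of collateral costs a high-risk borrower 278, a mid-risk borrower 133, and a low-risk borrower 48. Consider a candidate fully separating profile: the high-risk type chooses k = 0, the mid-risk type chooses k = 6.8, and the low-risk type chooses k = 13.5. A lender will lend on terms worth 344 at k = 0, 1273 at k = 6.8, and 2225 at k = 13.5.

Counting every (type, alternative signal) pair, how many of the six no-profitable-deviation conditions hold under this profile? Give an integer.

5

High-risk (own payoff 344): to k=6.8 gives 1273 − 278×6.8 = -617.4 → no gain ✓; to k=13.5 gives 2225 − 278×13.5 = -1528 → no gain ✓.
Mid-risk (own payoff 1273 − 133×6.8 = 368.6): to k=0 gives 344 → no gain ✓; to k=13.5 gives 2225 − 133×13.5 = 429.5 → profitable ✗.
Low-risk (own payoff 2225 − 48×13.5 = 1577): to k=0 gives 344 → no gain ✓; to k=6.8 gives 1273 − 48×6.8 = 946.6 → no gain ✓.
5 of the 6 constraints hold; not an equilibrium.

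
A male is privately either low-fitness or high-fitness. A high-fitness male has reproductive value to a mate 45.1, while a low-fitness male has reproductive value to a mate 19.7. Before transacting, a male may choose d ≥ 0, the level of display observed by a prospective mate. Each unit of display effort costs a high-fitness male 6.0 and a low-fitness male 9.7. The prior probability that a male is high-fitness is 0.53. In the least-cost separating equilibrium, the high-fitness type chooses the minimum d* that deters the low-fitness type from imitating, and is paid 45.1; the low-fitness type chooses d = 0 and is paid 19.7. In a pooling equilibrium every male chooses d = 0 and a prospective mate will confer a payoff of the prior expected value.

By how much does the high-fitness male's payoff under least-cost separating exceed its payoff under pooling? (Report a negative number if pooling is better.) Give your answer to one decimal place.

-3.8

Least-cost separating signal: d* solves 19.7 = 45.1 − 9.7·d*, so d* = (45.1 − 19.7)/9.7 ≈ 2.6186.
High-fitness type's separating payoff: 45.1 − 6.0 × d* = 45.1 − 6.0 × (45.1 − 19.7)/9.7 = 45.1 − 152.4/9.7 ≈ 29.389.
Pooling payoff: 0.53 × 45.1 + 0.47 × 19.7 = 33.162.
Difference: 29.389 − 33.162 = -3.773, i.e. -3.8 to one decimal place.
The high-fitness type would prefer the pooling outcome.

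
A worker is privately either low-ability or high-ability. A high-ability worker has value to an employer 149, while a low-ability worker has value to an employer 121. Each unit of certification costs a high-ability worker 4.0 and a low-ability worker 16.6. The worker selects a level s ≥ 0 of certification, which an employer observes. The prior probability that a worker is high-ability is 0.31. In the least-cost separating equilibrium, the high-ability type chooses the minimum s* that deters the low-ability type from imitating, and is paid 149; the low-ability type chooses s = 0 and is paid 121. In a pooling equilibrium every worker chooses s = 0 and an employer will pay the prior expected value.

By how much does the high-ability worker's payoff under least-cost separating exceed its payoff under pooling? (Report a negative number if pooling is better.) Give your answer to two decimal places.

12.57

Least-cost separating signal: s* solves 121 = 149 − 16.6·s*, so s* = (149 − 121)/16.6 ≈ 1.6867.
High-ability type's separating payoff: 149 − 4.0 × s* = 149 − 4.0 × (149 − 121)/16.6 = 149 − 112/16.6 ≈ 142.2530.
Pooling payoff: 0.31 × 149 + 0.69 × 121 = 129.68.
Difference: 142.2530 − 129.68 = 12.573, i.e. 12.57 to two decimal places.
The high-ability type prefers to separate.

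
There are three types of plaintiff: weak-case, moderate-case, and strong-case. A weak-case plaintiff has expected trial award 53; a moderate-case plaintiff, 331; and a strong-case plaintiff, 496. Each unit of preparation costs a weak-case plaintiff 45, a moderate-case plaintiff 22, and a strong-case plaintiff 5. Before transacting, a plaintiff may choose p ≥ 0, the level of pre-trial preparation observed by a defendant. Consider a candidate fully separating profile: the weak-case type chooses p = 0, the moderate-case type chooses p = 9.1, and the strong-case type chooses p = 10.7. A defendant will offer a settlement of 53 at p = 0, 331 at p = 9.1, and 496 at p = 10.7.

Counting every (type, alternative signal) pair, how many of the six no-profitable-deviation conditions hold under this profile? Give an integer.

5

Strong-case (own payoff 496 − 5×10.7 = 442.5): to p=0 gives 53 → no gain ✓; to p=9.1 gives 331 − 5×9.1 = 285.5 → no gain ✓.
Weak-case (own payoff 53): to p=9.1 gives 331 − 45×9.1 = -78.5 → no gain ✓; to p=10.7 gives 496 − 45×10.7 = 14.5 → no gain ✓.
Moderate-case (own payoff 331 − 22×9.1 = 130.8): to p=0 gives 53 → no gain ✓; to p=10.7 gives 496 − 22×10.7 = 260.6 → profitable ✗.
5 of the 6 constraints hold; not an equilibrium.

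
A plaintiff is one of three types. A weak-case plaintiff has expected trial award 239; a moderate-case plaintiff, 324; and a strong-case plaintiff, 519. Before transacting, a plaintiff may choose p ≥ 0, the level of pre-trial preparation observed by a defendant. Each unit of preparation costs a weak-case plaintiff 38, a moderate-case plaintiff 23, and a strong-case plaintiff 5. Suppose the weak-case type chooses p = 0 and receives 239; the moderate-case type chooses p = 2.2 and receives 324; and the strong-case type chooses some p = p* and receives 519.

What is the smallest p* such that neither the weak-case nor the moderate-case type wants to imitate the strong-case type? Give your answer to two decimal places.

10.68

Moderate-case type (on-path payoff 324 − 23×2.2 = 273.4) won't mimic when 273.4 ≥ 519 − 23·p*, i.e. p* ≥ 10.68.
Weak-case type (on-path payoff 239) won't mimic when 239 ≥ 519 − 38·p*, i.e. p* ≥ 7.37.
Both must hold, so p* = max(7.37, 10.68) = 10.68. The moderate-case type's constraint binds.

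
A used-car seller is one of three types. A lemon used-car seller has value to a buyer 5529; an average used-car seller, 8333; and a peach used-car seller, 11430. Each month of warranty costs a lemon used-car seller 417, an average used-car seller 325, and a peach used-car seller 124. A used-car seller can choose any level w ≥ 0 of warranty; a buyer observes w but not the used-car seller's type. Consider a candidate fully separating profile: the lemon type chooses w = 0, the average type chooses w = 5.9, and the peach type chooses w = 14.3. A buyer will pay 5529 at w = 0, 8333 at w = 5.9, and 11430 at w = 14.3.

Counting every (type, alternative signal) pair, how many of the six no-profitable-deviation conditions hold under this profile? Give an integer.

4

Lemon (own payoff 5529): to w=5.9 gives 8333 − 417×5.9 = 5872.7 → profitable ✗; to w=14.3 gives 11430 − 417×14.3 = 5466.9 → no gain ✓.
Average (own payoff 8333 − 325×5.9 = 6415.5): to w=0 gives 5529 → no gain ✓; to w=14.3 gives 11430 − 325×14.3 = 6782.5 → profitable ✗.
Peach (own payoff 11430 − 124×14.3 = 9656.8): to w=0 gives 5529 → no gain ✓; to w=5.9 gives 8333 − 124×5.9 = 7601.4 → no gain ✓.
4 of the 6 constraints hold; not an equilibrium.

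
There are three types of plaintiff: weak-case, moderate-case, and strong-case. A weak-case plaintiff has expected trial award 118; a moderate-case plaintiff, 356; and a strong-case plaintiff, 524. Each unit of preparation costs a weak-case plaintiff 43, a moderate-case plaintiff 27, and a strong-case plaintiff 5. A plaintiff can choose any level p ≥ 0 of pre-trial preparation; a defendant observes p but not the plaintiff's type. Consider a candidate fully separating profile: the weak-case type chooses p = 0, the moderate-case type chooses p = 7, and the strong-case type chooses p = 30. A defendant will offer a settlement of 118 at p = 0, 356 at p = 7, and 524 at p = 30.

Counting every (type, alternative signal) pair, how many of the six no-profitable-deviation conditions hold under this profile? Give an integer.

6

Moderate-case (own payoff 356 − 27×7 = 167): to p=0 gives 118 → no gain ✓; to p=30 gives 524 − 27×30 = -286 → no gain ✓.
Weak-case (own payoff 118): to p=7 gives 356 − 43×7 = 55 → no gain ✓; to p=30 gives 524 − 43×30 = -766 → no gain ✓.
Strong-case (own payoff 524 − 5×30 = 374): to p=0 gives 118 → no gain ✓; to p=7 gives 356 − 5×7 = 321 → no gain ✓.
6 of the 6 constraints hold; this profile is a separating equilibrium.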